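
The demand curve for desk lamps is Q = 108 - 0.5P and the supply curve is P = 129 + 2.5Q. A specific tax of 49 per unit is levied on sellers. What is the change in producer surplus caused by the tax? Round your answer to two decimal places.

Rewriting demand in inverse form: P = 216 - 2Q.
Without the tax, 216 - 2Q = 129 + 2.5Q so Q* = 19.3333 and P* = 177.3333.
With the tax, sellers need 49 more per unit: 216 - 2Q = 129 + 2.5Q + 49, so Q_t = 8.4444. Buyers pay P_b = 199.1111; sellers receive P_s = P_b - 49 = 150.1111.
Producers lose the trapezoid between P_s and P* out to Q_t plus the triangle from Q_t to Q*: change in PS = 89.1358 - 467.2222 = -378.0864.

-378.09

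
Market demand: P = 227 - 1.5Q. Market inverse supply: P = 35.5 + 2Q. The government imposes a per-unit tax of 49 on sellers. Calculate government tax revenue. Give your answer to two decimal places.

Without the tax, 227 - 1.5Q = 35.5 + 2Q so Q* = 54.7143 and P* = 144.9286.
A tax on sellers shifts supply up by 49: 227 - 1.5Q = 35.5 + 2Q + 49, so Q_t = 40.7143. Buyers pay P_b = 165.9286; sellers receive P_s = P_b - 49 = 116.9286.
Revenue is the tax times quantity traded: 49 x 40.7143 = 1995.

1995.00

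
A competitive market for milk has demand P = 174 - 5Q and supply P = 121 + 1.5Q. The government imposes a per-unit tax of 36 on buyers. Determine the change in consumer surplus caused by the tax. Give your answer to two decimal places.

Pre-tax equilibrium: 174 - 5Q = 121 + 1.5Q gives Q* = 8.1538, P* = 133.2308.
A tax on buyers shifts demand down by 36: (174 - 36) - 5Q = 121 + 1.5Q, so Q_t = 2.6154. Buyers pay P_b = 160.9231; sellers receive P_s = P_b - 36 = 124.9231.
Consumers lose the trapezoid between P* and P_b out to Q_t plus the triangle from Q_t to Q*: change in CS = 17.1006 - 166.213 = -149.1124.

-149.11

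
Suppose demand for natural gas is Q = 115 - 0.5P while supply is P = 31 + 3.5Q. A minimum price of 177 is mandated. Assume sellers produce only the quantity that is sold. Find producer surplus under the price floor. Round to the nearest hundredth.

2640.06

Rewriting demand in inverse form: P = 230 - 2Q.
Without the control, 230 - 2Q = 31 + 3.5Q so Q* = 36.1818 and P* = 157.6364.
At the floor price 177, quantity demanded is (230 - 177)/2 = 26.5; demand is the short side, so Q = 26.5 trades at P = 177.
The supply price at Q = 26.5 is 123.75. PS is the trapezoid between 177 and supply over [0, 26.5]: (1/2)[(177 - 31) + (177 - 123.75)](26.5) = 2640.0625.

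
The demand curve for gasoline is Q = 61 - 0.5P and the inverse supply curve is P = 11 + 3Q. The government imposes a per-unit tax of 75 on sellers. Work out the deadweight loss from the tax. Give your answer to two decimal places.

Rewriting demand in inverse form: P = 122 - 2Q.
Without the tax, 122 - 2Q = 11 + 3Q so Q* = 22.2 and P* = 77.6.
With the tax, sellers need 75 more per unit: 122 - 2Q = 11 + 3Q + 75, so Q_t = 7.2. Buyers pay P_b = 107.6; sellers receive P_s = P_b - 75 = 32.6.
Deadweight loss is the triangle between the curves from Q_t to Q*: (1/2)(22.2 - 7.2)(75) = 562.5.

562.50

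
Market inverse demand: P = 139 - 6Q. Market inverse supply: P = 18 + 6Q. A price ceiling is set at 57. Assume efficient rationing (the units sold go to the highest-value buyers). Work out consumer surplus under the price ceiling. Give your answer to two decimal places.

Without the control, 139 - 6Q = 18 + 6Q so Q* = 10.0833 and P* = 78.5.
At P = 57, sellers supply (57 - 18)/6 = 6.5 while buyers want more, so the quantity traded is 6.5 at price 57.
The demand price at Q = 6.5 is 100. CS is the trapezoid between demand and 57 over [0, 6.5]: (1/2)[(139 - 57) + (100 - 57)](6.5) = 406.25.

406.25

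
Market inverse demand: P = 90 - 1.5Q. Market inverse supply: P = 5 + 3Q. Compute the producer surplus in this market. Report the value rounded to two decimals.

535.19

Setting demand equal to supply, 85 = 4.5Q, so Q* = 18.8889 and P* = 61.6667.
The supply curve's price intercept is 5, so PS = (1/2)(Q*)(P* - 5) = (1/2)(18.8889)(56.6667) = 535.1852.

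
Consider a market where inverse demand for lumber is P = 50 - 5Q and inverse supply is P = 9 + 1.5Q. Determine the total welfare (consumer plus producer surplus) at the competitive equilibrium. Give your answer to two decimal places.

129.31

Set 50 - 5Q = 9 + 1.5Q, which gives 41 = 6.5Q, so Q* = 6.3077 and P* = 50 - 5(6.3077) = 18.4615.
Total surplus is the full triangle between the curves from 0 to Q*: (1/2)(6.3077)(50 - 9) = 129.3077.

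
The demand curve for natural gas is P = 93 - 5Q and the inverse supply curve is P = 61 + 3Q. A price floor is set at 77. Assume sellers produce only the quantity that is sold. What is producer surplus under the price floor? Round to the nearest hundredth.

Free-market equilibrium: 93 - 5Q = 61 + 3Q gives Q* = 4, P* = 73.
At P = 77, buyers demand (93 - 77)/5 = 3.2 while sellers would supply more, so the quantity traded is 3.2 at price 77.
The supply price at Q = 3.2 is 70.6. PS is the trapezoid between 77 and supply over [0, 3.2]: (1/2)[(77 - 61) + (77 - 70.6)](3.2) = 35.84.

35.84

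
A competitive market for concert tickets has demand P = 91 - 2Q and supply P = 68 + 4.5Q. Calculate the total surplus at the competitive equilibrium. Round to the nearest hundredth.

40.69

Equilibrium: 91 - 2Q = 68 + 4.5Q, so Q* = 3.5385 and P* = 83.9231.
Total surplus is the full triangle between the curves from 0 to Q*: (1/2)(3.5385)(91 - 68) = 40.6923.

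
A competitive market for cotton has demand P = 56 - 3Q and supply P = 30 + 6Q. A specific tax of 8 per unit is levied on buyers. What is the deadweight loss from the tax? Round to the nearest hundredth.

Pre-tax equilibrium: 56 - 3Q = 30 + 6Q gives Q* = 2.8889, P* = 47.3333.
A tax on buyers shifts demand down by 8: (56 - 8) - 3Q = 30 + 6Q, so Q_t = 2. Buyers pay P_b = 50; sellers receive P_s = P_b - 8 = 42.
The welfare triangle lost has base Q* - Q_t = 0.8889 and height t = 8, so DWL = (1/2)(0.8889)(8) = 3.5556.

3.56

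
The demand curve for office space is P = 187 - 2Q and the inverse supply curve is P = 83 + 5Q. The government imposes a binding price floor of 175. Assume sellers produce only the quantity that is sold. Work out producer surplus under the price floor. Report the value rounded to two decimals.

462.00

Free-market equilibrium: 187 - 2Q = 83 + 5Q gives Q* = 14.8571, P* = 157.2857.
At P = 175, buyers demand (187 - 175)/2 = 6 while sellers would supply more, so the quantity traded is 6 at price 175.
The supply price at Q = 6 is 113. PS is the trapezoid between 175 and supply over [0, 6]: (1/2)[(175 - 83) + (175 - 113)](6) = 462.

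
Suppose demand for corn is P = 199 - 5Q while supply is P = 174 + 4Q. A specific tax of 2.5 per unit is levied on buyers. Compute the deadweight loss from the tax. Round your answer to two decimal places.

0.35

Pre-tax equilibrium: 199 - 5Q = 174 + 4Q gives Q* = 2.7778, P* = 185.1111.
A tax on buyers shifts demand down by 2.5: (199 - 2.5) - 5Q = 174 + 4Q, so Q_t = 2.5. Buyers pay P_b = 186.5; sellers receive P_s = P_b - 2.5 = 184.
The welfare triangle lost has base Q* - Q_t = 0.2778 and height t = 2.5, so DWL = (1/2)(0.2778)(2.5) = 0.3472.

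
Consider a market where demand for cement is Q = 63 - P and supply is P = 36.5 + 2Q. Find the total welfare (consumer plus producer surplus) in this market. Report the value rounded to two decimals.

117.04

Rewriting demand in inverse form: P = 63 - Q.
Equilibrium: 63 - Q = 36.5 + 2Q, so Q* = 8.8333 and P* = 54.1667.
CS = (1/2)(8.8333)(8.8333) = 39.0139 and PS = (1/2)(8.8333)(17.6667) = 78.0278, so total surplus = 117.0417.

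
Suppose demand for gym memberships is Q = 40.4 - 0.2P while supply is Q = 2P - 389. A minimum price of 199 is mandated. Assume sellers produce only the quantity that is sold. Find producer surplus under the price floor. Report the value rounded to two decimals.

Rewriting demand in inverse form: P = 202 - 5Q.
Rewriting supply in inverse form: P = 194.5 + 0.5Q.
Without the control, 202 - 5Q = 194.5 + 0.5Q so Q* = 1.3636 and P* = 195.1818.
At P = 199, buyers demand (202 - 199)/5 = 0.6 while sellers would supply more, so the quantity traded is 0.6 at price 199.
The supply price at Q = 0.6 is 194.8. PS is the trapezoid between 199 and supply over [0, 0.6]: (1/2)[(199 - 194.5) + (199 - 194.8)](0.6) = 2.61.

2.61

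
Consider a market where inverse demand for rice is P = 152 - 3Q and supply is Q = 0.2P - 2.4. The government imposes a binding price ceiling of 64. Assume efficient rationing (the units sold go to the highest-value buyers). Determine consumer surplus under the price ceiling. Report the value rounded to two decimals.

Rewriting supply in inverse form: P = 12 + 5Q.
Free-market equilibrium: 152 - 3Q = 12 + 5Q gives Q* = 17.5, P* = 99.5.
At the ceiling price 64, quantity supplied is (64 - 12)/5 = 10.4; supply is the short side, so Q = 10.4 trades at P = 64.
The demand price at Q = 10.4 is 120.8. CS is the trapezoid between demand and 64 over [0, 10.4]: (1/2)[(152 - 64) + (120.8 - 64)](10.4) = 752.96.

752.96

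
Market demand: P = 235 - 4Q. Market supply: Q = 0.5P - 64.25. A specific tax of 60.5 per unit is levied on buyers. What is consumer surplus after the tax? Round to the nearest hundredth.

Rewriting supply in inverse form: P = 128.5 + 2Q.
Without the tax, 235 - 4Q = 128.5 + 2Q so Q* = 17.75 and P* = 164.
With the tax, buyers' net willingness to pay falls by 60.5: (235 - 60.5) - 4Q = 128.5 + 2Q, so Q_t = 7.6667. Buyers pay P_b = 204.3333; sellers receive P_s = P_b - 60.5 = 143.8333.
Consumer surplus is the triangle under demand above P_b: (1/2)(7.6667)(235 - 204.3333) = 117.5556.

117.56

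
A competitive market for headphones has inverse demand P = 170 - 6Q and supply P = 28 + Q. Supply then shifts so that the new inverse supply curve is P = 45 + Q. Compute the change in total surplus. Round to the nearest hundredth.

Initial equilibrium: Q_0 = 20.2857, P_0 = 48.2857; CS_0 = (1/2)(20.2857)(121.7143) = 1234.5306, PS_0 = (1/2)(20.2857)(20.2857) = 205.7551.
New equilibrium: 170 - 6Q = 45 + Q gives Q_1 = 17.8571, P_1 = 62.8571; CS_1 = 956.6327, PS_1 = 159.4388.
Change in total surplus = (956.6327 + 159.4388) - (1234.5306 + 205.7551) = -324.2143.

-324.21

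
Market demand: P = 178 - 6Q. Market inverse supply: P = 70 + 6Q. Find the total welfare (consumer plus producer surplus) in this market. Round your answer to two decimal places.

Equilibrium: 178 - 6Q = 70 + 6Q, so Q* = 9 and P* = 124.
Total surplus is the full triangle between the curves from 0 to Q*: (1/2)(9)(178 - 70) = 486.

486.00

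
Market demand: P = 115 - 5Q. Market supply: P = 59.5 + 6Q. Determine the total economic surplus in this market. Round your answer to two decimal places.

140.01

Equilibrium: 115 - 5Q = 59.5 + 6Q, so Q* = 5.0455 and P* = 89.7727.
Total surplus is the full triangle between the curves from 0 to Q*: (1/2)(5.0455)(115 - 59.5) = 140.0114.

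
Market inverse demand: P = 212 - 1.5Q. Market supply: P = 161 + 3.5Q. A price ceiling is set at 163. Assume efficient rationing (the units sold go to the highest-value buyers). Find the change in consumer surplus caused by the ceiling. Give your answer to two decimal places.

Without the control, 212 - 1.5Q = 161 + 3.5Q so Q* = 10.2 and P* = 196.7.
At P = 163, sellers supply (163 - 161)/3.5 = 0.5714 while buyers want more, so the quantity traded is 0.5714 at price 163.
CS goes from (1/2)(10.2)(15.3) = 78.03 to 27.7551 (computed as (212 - 163)(0.5714) - (1/2)(1.5)(0.5714)^2), a change of -50.2749.

-50.27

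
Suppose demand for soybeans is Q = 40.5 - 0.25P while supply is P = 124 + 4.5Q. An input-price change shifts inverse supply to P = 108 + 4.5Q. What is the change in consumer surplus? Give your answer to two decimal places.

40.75

Rewriting demand in inverse form: P = 162 - 4Q.
Initial equilibrium: Q_0 = 4.4706, P_0 = 144.1176; CS_0 = (1/2)(4.4706)(17.8824) = 39.9723, PS_0 = (1/2)(4.4706)(20.1176) = 44.9689.
New equilibrium: 162 - 4Q = 108 + 4.5Q gives Q_1 = 6.3529, P_1 = 136.5882; CS_1 = 80.7197, PS_1 = 90.8097.
Change in consumer surplus = 80.7197 - 39.9723 = 40.7474.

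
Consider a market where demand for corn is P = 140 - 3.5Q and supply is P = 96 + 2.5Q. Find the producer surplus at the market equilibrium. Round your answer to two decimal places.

Set 140 - 3.5Q = 96 + 2.5Q, which gives 44 = 6Q, so Q* = 7.3333 and P* = 140 - 3.5(7.3333) = 114.3333.
Producer surplus is the triangle above supply below P*: (1/2)(7.3333)(114.3333 - 96) = (1/2)(7.3333)(18.3333) = 67.2222.

67.22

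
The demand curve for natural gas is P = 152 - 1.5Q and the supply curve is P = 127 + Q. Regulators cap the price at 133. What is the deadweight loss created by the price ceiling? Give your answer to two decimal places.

20.00

Free-market equilibrium: 152 - 1.5Q = 127 + Q gives Q* = 10, P* = 137.
At the ceiling price 133, quantity supplied is (133 - 127)/1 = 6; supply is the short side, so Q = 6 trades at P = 133.
At Q = 6 the demand price is 143 and the supply price is 133. Deadweight loss is the triangle between the curves from 6 to 10: (1/2)(143 - 133)(10 - 6) = 20.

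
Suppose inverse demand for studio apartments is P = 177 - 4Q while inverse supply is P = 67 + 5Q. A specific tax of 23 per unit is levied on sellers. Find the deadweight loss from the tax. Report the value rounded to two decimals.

29.39

Pre-tax equilibrium: 177 - 4Q = 67 + 5Q gives Q* = 12.2222, P* = 128.1111.
With the tax, sellers need 23 more per unit: 177 - 4Q = 67 + 5Q + 23, so Q_t = 9.6667. Buyers pay P_b = 138.3333; sellers receive P_s = P_b - 23 = 115.3333.
Deadweight loss is the triangle between the curves from Q_t to Q*: (1/2)(12.2222 - 9.6667)(23) = 29.3889.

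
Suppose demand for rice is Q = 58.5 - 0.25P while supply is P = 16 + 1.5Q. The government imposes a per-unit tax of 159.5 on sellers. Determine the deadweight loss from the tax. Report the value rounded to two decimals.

Rewriting demand in inverse form: P = 234 - 4Q.
Without the tax, 234 - 4Q = 16 + 1.5Q so Q* = 39.6364 and P* = 75.4545.
With the tax, sellers need 159.5 more per unit: 234 - 4Q = 16 + 1.5Q + 159.5, so Q_t = 10.6364. Buyers pay P_b = 191.4545; sellers receive P_s = P_b - 159.5 = 31.9545.
The welfare triangle lost has base Q* - Q_t = 29 and height t = 159.5, so DWL = (1/2)(29)(159.5) = 2312.75.

2312.75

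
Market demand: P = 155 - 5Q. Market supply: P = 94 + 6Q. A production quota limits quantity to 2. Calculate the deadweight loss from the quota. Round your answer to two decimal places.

69.14

Unrestricted equilibrium: Q* = (155 - 94)/(5 + 6) = 5.5455.
At Q = 2 the demand price is 155 - 5(2) = 145 and the supply price is 94 + 6(2) = 106.
DWL = (1/2)(gap between curves at 2) x (Q* - 2) = (1/2)(39)(3.5455) = 69.1364.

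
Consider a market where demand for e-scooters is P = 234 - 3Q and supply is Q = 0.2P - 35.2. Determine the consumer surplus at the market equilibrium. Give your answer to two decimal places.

78.84

Rewriting supply in inverse form: P = 176 + 5Q.
Setting demand equal to supply, 58 = 8Q, so Q* = 7.25 and P* = 212.25.
CS is the area between the demand curve and P* from 0 to Q*: (1/2)(7.25)(21.75) = 78.8438.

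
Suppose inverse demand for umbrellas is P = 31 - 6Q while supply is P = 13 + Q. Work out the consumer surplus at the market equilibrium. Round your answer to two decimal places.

Equilibrium: 31 - 6Q = 13 + Q, so Q* = 2.5714 and P* = 15.5714.
Consumer surplus is the triangle under demand above P*: (1/2)(2.5714)(31 - 15.5714) = (1/2)(2.5714)(15.4286) = 19.8367.

19.84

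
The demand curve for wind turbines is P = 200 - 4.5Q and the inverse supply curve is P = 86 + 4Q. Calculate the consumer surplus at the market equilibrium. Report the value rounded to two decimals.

Equilibrium: 200 - 4.5Q = 86 + 4Q, so Q* = 13.4118 and P* = 139.6471.
Consumer surplus is the triangle under demand above P*: (1/2)(13.4118)(200 - 139.6471) = (1/2)(13.4118)(60.3529) = 404.7197.

404.72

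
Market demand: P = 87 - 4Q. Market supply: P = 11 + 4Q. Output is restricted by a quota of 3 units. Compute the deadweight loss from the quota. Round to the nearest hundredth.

169.00

Without the quota, 87 - 4Q = 11 + 4Q gives Q* = 9.5.
At Q = 3 the demand price is 87 - 4(3) = 75 and the supply price is 11 + 4(3) = 23.
Deadweight loss is the triangle between the curves from 3 to 9.5: (1/2)(75 - 23)(9.5 - 3) = 169.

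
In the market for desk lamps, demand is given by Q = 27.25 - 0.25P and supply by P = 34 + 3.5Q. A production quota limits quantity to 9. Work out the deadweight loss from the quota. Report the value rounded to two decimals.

Rewriting demand in inverse form: P = 109 - 4Q.
Without the quota, 109 - 4Q = 34 + 3.5Q gives Q* = 10.
At Q = 9 the demand price is 109 - 4(9) = 73 and the supply price is 34 + 3.5(9) = 65.5.
DWL = (1/2)(gap between curves at 9) x (Q* - 9) = (1/2)(7.5)(1) = 3.75.

3.75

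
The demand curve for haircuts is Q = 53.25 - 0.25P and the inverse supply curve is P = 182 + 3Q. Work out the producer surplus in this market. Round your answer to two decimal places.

Rewriting demand in inverse form: P = 213 - 4Q.
Set 213 - 4Q = 182 + 3Q, which gives 31 = 7Q, so Q* = 4.4286 and P* = 213 - 4(4.4286) = 195.2857.
The supply curve's price intercept is 182, so PS = (1/2)(Q*)(P* - 182) = (1/2)(4.4286)(13.2857) = 29.4184.

29.42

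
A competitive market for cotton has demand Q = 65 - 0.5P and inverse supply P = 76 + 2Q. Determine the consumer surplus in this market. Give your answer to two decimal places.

182.25

Rewriting demand in inverse form: P = 130 - 2Q.
Set 130 - 2Q = 76 + 2Q, which gives 54 = 4Q, so Q* = 13.5 and P* = 130 - 2(13.5) = 103.
The demand choke price is 130, so CS = (1/2)(Q*)(130 - P*) = (1/2)(13.5)(27) = 182.25.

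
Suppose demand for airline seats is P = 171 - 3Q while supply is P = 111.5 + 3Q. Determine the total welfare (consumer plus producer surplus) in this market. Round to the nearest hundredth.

Equilibrium: 171 - 3Q = 111.5 + 3Q, so Q* = 9.9167 and P* = 141.25.
Total surplus is the full triangle between the curves from 0 to Q*: (1/2)(9.9167)(171 - 111.5) = 295.0208.

295.02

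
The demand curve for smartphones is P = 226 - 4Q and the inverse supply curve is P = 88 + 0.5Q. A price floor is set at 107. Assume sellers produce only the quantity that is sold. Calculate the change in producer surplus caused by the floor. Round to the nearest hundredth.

108.87

Free-market equilibrium: 226 - 4Q = 88 + 0.5Q gives Q* = 30.6667, P* = 103.3333.
At the floor price 107, quantity demanded is (226 - 107)/4 = 29.75; demand is the short side, so Q = 29.75 trades at P = 107.
PS goes from (1/2)(30.6667)(15.3333) = 235.1111 to 343.9844 (computed as (107 - 88)(29.75) - (1/2)(0.5)(29.75)^2), a change of 108.8733.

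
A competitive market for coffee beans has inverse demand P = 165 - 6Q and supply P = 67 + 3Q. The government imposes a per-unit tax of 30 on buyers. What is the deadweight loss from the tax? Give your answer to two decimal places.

50.00

Pre-tax equilibrium: 165 - 6Q = 67 + 3Q gives Q* = 10.8889, P* = 99.6667.
With the tax, buyers' net willingness to pay falls by 30: (165 - 30) - 6Q = 67 + 3Q, so Q_t = 7.5556. Buyers pay P_b = 119.6667; sellers receive P_s = P_b - 30 = 89.6667.
The welfare triangle lost has base Q* - Q_t = 3.3333 and height t = 30, so DWL = (1/2)(3.3333)(30) = 50.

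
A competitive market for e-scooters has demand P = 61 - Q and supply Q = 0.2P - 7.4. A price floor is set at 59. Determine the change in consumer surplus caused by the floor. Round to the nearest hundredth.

Rewriting supply in inverse form: P = 37 + 5Q.
Free-market equilibrium: 61 - Q = 37 + 5Q gives Q* = 4, P* = 57.
At the floor price 59, quantity demanded is (61 - 59)/1 = 2; demand is the short side, so Q = 2 trades at P = 59.
CS goes from (1/2)(4)(4) = 8 to 2 (computed as (61 - 59)(2) - (1/2)(1)(2)^2), a change of -6.

-6.00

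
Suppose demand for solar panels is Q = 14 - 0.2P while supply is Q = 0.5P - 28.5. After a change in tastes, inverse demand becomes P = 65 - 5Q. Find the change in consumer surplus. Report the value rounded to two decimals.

Rewriting demand in inverse form: P = 70 - 5Q.
Rewriting supply in inverse form: P = 57 + 2Q.
Initial equilibrium: Q_0 = 1.8571, P_0 = 60.7143; CS_0 = (1/2)(1.8571)(9.2857) = 8.6224, PS_0 = (1/2)(1.8571)(3.7143) = 3.449.
New equilibrium: 65 - 5Q = 57 + 2Q gives Q_1 = 1.1429, P_1 = 59.2857; CS_1 = 3.2653, PS_1 = 1.3061.
Change in consumer surplus = 3.2653 - 8.6224 = -5.3571.

-5.36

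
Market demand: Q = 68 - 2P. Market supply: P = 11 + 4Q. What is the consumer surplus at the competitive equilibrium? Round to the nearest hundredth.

Rewriting demand in inverse form: P = 34 - 0.5Q.
Equilibrium: 34 - 0.5Q = 11 + 4Q, so Q* = 5.1111 and P* = 31.4444.
The demand choke price is 34, so CS = (1/2)(Q*)(34 - P*) = (1/2)(5.1111)(2.5556) = 6.5309.

6.53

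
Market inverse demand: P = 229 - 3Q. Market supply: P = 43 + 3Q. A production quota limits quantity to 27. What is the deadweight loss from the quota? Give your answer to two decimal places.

48.00

Without the quota, 229 - 3Q = 43 + 3Q gives Q* = 31.
At Q = 27 the demand price is 229 - 3(27) = 148 and the supply price is 43 + 3(27) = 124.
Deadweight loss is the triangle between the curves from 27 to 31: (1/2)(148 - 124)(31 - 27) = 48.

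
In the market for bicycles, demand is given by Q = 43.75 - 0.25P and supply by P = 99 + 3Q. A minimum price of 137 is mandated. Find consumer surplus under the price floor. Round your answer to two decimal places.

180.50

Rewriting demand in inverse form: P = 175 - 4Q.
Free-market equilibrium: 175 - 4Q = 99 + 3Q gives Q* = 10.8571, P* = 131.5714.
At the floor price 137, quantity demanded is (175 - 137)/4 = 9.5; demand is the short side, so Q = 9.5 trades at P = 137.
CS is the triangle under demand above 137: (1/2)(9.5)(175 - 137) = 180.5.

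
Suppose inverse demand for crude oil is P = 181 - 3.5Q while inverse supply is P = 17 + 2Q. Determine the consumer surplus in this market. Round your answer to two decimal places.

1555.97

Set 181 - 3.5Q = 17 + 2Q, which gives 164 = 5.5Q, so Q* = 29.8182 and P* = 181 - 3.5(29.8182) = 76.6364.
The demand choke price is 181, so CS = (1/2)(Q*)(181 - P*) = (1/2)(29.8182)(104.3636) = 1555.9669.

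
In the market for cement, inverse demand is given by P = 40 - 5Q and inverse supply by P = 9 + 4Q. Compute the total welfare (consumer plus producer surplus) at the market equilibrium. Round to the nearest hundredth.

53.39

Equilibrium: 40 - 5Q = 9 + 4Q, so Q* = 3.4444 and P* = 22.7778.
Total surplus is the full triangle between the curves from 0 to Q*: (1/2)(3.4444)(40 - 9) = 53.3889.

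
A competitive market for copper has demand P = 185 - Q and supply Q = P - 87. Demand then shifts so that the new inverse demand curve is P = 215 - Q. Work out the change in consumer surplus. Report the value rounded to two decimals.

Rewriting supply in inverse form: P = 87 + Q.
Initial equilibrium: Q_0 = 49, P_0 = 136; CS_0 = (1/2)(49)(49) = 1200.5, PS_0 = (1/2)(49)(49) = 1200.5.
New equilibrium: 215 - Q = 87 + Q gives Q_1 = 64, P_1 = 151; CS_1 = 2048, PS_1 = 2048.
Change in consumer surplus = 2048 - 1200.5 = 847.5.

847.50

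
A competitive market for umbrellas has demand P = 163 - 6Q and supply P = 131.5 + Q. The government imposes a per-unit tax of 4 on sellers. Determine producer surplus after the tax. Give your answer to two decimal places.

Pre-tax equilibrium: 163 - 6Q = 131.5 + Q gives Q* = 4.5, P* = 136.
With the tax, sellers need 4 more per unit: 163 - 6Q = 131.5 + Q + 4, so Q_t = 3.9286. Buyers pay P_b = 139.4286; sellers receive P_s = P_b - 4 = 135.4286.
PS = (1/2)(Q_t)(P_s - 131.5) = (1/2)(3.9286)(3.9286) = 7.7168.

7.72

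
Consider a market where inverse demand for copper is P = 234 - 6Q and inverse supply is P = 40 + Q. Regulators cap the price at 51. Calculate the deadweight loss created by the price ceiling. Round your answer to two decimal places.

977.79

Without the control, 234 - 6Q = 40 + Q so Q* = 27.7143 and P* = 67.7143.
At the ceiling price 51, quantity supplied is (51 - 40)/1 = 11; supply is the short side, so Q = 11 trades at P = 51.
At Q = 11 the demand price is 168 and the supply price is 51. Deadweight loss is the triangle between the curves from 11 to 27.7143: (1/2)(168 - 51)(27.7143 - 11) = 977.7857.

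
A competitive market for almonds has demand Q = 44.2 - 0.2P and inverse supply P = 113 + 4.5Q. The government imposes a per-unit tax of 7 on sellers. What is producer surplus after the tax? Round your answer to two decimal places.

254.32

Rewriting demand in inverse form: P = 221 - 5Q.
Pre-tax equilibrium: 221 - 5Q = 113 + 4.5Q gives Q* = 11.3684, P* = 164.1579.
With the tax, sellers need 7 more per unit: 221 - 5Q = 113 + 4.5Q + 7, so Q_t = 10.6316. Buyers pay P_b = 167.8421; sellers receive P_s = P_b - 7 = 160.8421.
Producer surplus is the triangle above supply below P_s: (1/2)(10.6316)(160.8421 - 113) = 254.3186.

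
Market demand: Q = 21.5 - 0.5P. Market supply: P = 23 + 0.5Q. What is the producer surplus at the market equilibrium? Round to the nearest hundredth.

Rewriting demand in inverse form: P = 43 - 2Q.
Equilibrium: 43 - 2Q = 23 + 0.5Q, so Q* = 8 and P* = 27.
PS is the area between P* and the supply curve from 0 to Q*: (1/2)(8)(4) = 16.

16.00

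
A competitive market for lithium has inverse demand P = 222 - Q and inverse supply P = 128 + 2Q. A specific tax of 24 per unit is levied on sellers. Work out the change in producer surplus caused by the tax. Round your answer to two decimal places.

Pre-tax equilibrium: 222 - Q = 128 + 2Q gives Q* = 31.3333, P* = 190.6667.
A tax on sellers shifts supply up by 24: 222 - Q = 128 + 2Q + 24, so Q_t = 23.3333. Buyers pay P_b = 198.6667; sellers receive P_s = P_b - 24 = 174.6667.
PS falls from (1/2)(31.3333)(62.6667) = 981.7778 to (1/2)(23.3333)(46.6667) = 544.4444, a change of -437.3333.

-437.33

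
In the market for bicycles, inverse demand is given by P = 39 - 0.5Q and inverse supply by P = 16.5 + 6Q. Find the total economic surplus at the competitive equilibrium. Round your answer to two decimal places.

38.94

Set 39 - 0.5Q = 16.5 + 6Q, which gives 22.5 = 6.5Q, so Q* = 3.4615 and P* = 39 - 0.5(3.4615) = 37.2692.
CS = (1/2)(3.4615)(1.7308) = 2.9956 and PS = (1/2)(3.4615)(20.7692) = 35.9467, so total surplus = 38.9423.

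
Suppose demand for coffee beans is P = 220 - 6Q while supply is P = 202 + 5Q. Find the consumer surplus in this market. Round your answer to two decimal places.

Equilibrium: 220 - 6Q = 202 + 5Q, so Q* = 1.6364 and P* = 210.1818.
CS is the area between the demand curve and P* from 0 to Q*: (1/2)(1.6364)(9.8182) = 8.0331.

8.03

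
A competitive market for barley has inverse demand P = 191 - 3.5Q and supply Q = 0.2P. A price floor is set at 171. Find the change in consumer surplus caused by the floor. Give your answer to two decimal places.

Rewriting supply in inverse form: P = 5Q.
Free-market equilibrium: 191 - 3.5Q = 5Q gives Q* = 22.4706, P* = 112.3529.
At P = 171, buyers demand (191 - 171)/3.5 = 5.7143 while sellers would supply more, so the quantity traded is 5.7143 at price 171.
CS goes from (1/2)(22.4706)(78.6471) = 883.6228 to 57.1429 (computed as (191 - 171)(5.7143) - (1/2)(3.5)(5.7143)^2), a change of -826.48.

-826.48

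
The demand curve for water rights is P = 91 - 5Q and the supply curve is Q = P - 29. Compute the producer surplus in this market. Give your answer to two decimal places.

Rewriting supply in inverse form: P = 29 + Q.
Setting demand equal to supply, 62 = 6Q, so Q* = 10.3333 and P* = 39.3333.
PS is the area between P* and the supply curve from 0 to Q*: (1/2)(10.3333)(10.3333) = 53.3889.

53.39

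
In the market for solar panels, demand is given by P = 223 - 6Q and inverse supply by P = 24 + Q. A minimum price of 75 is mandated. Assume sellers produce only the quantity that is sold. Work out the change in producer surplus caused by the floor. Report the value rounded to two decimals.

Free-market equilibrium: 223 - 6Q = 24 + Q gives Q* = 28.4286, P* = 52.4286.
At P = 75, buyers demand (223 - 75)/6 = 24.6667 while sellers would supply more, so the quantity traded is 24.6667 at price 75.
PS goes from (1/2)(28.4286)(28.4286) = 404.0918 to 953.7778 (computed as (75 - 24)(24.6667) - (1/2)(1)(24.6667)^2), a change of 549.6859.

549.69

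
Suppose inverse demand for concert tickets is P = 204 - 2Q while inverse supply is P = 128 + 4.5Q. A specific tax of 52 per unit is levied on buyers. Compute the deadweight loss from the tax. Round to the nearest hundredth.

208.00

Pre-tax equilibrium: 204 - 2Q = 128 + 4.5Q gives Q* = 11.6923, P* = 180.6154.
A tax on buyers shifts demand down by 52: (204 - 52) - 2Q = 128 + 4.5Q, so Q_t = 3.6923. Buyers pay P_b = 196.6154; sellers receive P_s = P_b - 52 = 144.6154.
The welfare triangle lost has base Q* - Q_t = 8 and height t = 52, so DWL = (1/2)(8)(52) = 208.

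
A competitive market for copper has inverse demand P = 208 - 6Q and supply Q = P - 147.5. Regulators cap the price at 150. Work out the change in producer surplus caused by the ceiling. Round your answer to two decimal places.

-34.22

Rewriting supply in inverse form: P = 147.5 + Q.
Free-market equilibrium: 208 - 6Q = 147.5 + Q gives Q* = 8.6429, P* = 156.1429.
At the ceiling price 150, quantity supplied is (150 - 147.5)/1 = 2.5; supply is the short side, so Q = 2.5 trades at P = 150.
PS goes from (1/2)(8.6429)(8.6429) = 37.3495 to 3.125 (computed as (150 - 147.5)(2.5) - (1/2)(1)(2.5)^2), a change of -34.2245.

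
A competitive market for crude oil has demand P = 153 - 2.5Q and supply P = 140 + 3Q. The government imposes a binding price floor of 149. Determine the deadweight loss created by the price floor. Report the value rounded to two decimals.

1.60

Without the control, 153 - 2.5Q = 140 + 3Q so Q* = 2.3636 and P* = 147.0909.
At P = 149, buyers demand (153 - 149)/2.5 = 1.6 while sellers would supply more, so the quantity traded is 1.6 at price 149.
At Q = 1.6 the demand price is 149 and the supply price is 144.8. Deadweight loss is the triangle between the curves from 1.6 to 2.3636: (1/2)(149 - 144.8)(2.3636 - 1.6) = 1.6036.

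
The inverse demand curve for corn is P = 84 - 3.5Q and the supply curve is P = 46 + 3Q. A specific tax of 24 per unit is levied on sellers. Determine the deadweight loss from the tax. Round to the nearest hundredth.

44.31

Pre-tax equilibrium: 84 - 3.5Q = 46 + 3Q gives Q* = 5.8462, P* = 63.5385.
With the tax, sellers need 24 more per unit: 84 - 3.5Q = 46 + 3Q + 24, so Q_t = 2.1538. Buyers pay P_b = 76.4615; sellers receive P_s = P_b - 24 = 52.4615.
Deadweight loss is the triangle between the curves from Q_t to Q*: (1/2)(5.8462 - 2.1538)(24) = 44.3077.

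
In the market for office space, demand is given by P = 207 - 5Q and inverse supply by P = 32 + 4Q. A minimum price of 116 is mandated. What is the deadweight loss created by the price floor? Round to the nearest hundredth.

6.97

Free-market equilibrium: 207 - 5Q = 32 + 4Q gives Q* = 19.4444, P* = 109.7778.
At P = 116, buyers demand (207 - 116)/5 = 18.2 while sellers would supply more, so the quantity traded is 18.2 at price 116.
At Q = 18.2 the demand price is 116 and the supply price is 104.8. Deadweight loss is the triangle between the curves from 18.2 to 19.4444: (1/2)(116 - 104.8)(19.4444 - 18.2) = 6.9689.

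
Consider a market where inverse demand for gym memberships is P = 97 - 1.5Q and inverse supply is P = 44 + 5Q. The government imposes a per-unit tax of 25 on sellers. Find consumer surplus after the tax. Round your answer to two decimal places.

13.92

Without the tax, 97 - 1.5Q = 44 + 5Q so Q* = 8.1538 and P* = 84.7692.
A tax on sellers shifts supply up by 25: 97 - 1.5Q = 44 + 5Q + 25, so Q_t = 4.3077. Buyers pay P_b = 90.5385; sellers receive P_s = P_b - 25 = 65.5385.
CS = (1/2)(Q_t)(97 - P_b) = (1/2)(4.3077)(6.4615) = 13.9172.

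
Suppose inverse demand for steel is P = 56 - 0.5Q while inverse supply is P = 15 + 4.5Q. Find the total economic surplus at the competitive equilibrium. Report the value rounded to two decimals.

Setting demand equal to supply, 41 = 5Q, so Q* = 8.2 and P* = 51.9.
CS = (1/2)(8.2)(4.1) = 16.81 and PS = (1/2)(8.2)(36.9) = 151.29, so total surplus = 168.1.

168.10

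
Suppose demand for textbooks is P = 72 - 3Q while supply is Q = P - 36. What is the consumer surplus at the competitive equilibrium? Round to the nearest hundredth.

Rewriting supply in inverse form: P = 36 + Q.
Setting demand equal to supply, 36 = 4Q, so Q* = 9 and P* = 45.
Consumer surplus is the triangle under demand above P*: (1/2)(9)(72 - 45) = (1/2)(9)(27) = 121.5.

121.50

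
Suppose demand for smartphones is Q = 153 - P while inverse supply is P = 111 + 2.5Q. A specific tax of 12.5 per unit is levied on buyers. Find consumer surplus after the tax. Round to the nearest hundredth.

Rewriting demand in inverse form: P = 153 - Q.
Without the tax, 153 - Q = 111 + 2.5Q so Q* = 12 and P* = 141.
A tax on buyers shifts demand down by 12.5: (153 - 12.5) - Q = 111 + 2.5Q, so Q_t = 8.4286. Buyers pay P_b = 144.5714; sellers receive P_s = P_b - 12.5 = 132.0714.
CS = (1/2)(Q_t)(153 - P_b) = (1/2)(8.4286)(8.4286) = 35.5204.

35.52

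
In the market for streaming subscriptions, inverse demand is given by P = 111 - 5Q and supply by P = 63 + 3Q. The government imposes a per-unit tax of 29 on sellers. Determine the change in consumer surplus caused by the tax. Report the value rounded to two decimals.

Without the tax, 111 - 5Q = 63 + 3Q so Q* = 6 and P* = 81.
With the tax, sellers need 29 more per unit: 111 - 5Q = 63 + 3Q + 29, so Q_t = 2.375. Buyers pay P_b = 99.125; sellers receive P_s = P_b - 29 = 70.125.
Consumers lose the trapezoid between P* and P_b out to Q_t plus the triangle from Q_t to Q*: change in CS = 14.1016 - 90 = -75.8984.

-75.90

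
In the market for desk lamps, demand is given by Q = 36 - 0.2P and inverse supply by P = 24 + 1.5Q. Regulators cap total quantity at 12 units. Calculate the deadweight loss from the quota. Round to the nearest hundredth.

468.00

Rewriting demand in inverse form: P = 180 - 5Q.
Without the quota, 180 - 5Q = 24 + 1.5Q gives Q* = 24.
At Q = 12 the demand price is 180 - 5(12) = 120 and the supply price is 24 + 1.5(12) = 42.
DWL = (1/2)(gap between curves at 12) x (Q* - 12) = (1/2)(78)(12) = 468.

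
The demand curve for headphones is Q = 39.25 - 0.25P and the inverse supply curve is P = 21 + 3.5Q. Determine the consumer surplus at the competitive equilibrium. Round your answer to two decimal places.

657.64

Rewriting demand in inverse form: P = 157 - 4Q.
Setting demand equal to supply, 136 = 7.5Q, so Q* = 18.1333 and P* = 84.4667.
Consumer surplus is the triangle under demand above P*: (1/2)(18.1333)(157 - 84.4667) = (1/2)(18.1333)(72.5333) = 657.6356.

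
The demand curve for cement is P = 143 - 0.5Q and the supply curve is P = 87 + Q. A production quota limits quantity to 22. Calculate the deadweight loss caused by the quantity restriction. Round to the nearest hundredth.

176.33

Unrestricted equilibrium: Q* = (143 - 87)/(0.5 + 1) = 37.3333.
At Q = 22 the demand price is 143 - 0.5(22) = 132 and the supply price is 87 + (22) = 109.
DWL = (1/2)(gap between curves at 22) x (Q* - 22) = (1/2)(23)(15.3333) = 176.3333.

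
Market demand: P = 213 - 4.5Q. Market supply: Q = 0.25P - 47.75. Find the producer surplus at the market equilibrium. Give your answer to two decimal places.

Rewriting supply in inverse form: P = 191 + 4Q.
Equilibrium: 213 - 4.5Q = 191 + 4Q, so Q* = 2.5882 and P* = 201.3529.
The supply curve's price intercept is 191, so PS = (1/2)(Q*)(P* - 191) = (1/2)(2.5882)(10.3529) = 13.3979.

13.40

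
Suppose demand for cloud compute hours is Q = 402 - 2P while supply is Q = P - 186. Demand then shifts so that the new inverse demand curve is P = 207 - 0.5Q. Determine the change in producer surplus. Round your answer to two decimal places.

48.00

Rewriting demand in inverse form: P = 201 - 0.5Q.
Rewriting supply in inverse form: P = 186 + Q.
Initial equilibrium: Q_0 = 10, P_0 = 196; CS_0 = (1/2)(10)(5) = 25, PS_0 = (1/2)(10)(10) = 50.
New equilibrium: 207 - 0.5Q = 186 + Q gives Q_1 = 14, P_1 = 200; CS_1 = 49, PS_1 = 98.
Change in producer surplus = 98 - 50 = 48.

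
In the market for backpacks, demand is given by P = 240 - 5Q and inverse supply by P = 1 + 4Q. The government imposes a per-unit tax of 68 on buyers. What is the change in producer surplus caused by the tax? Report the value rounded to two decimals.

-688.40

Pre-tax equilibrium: 240 - 5Q = 1 + 4Q gives Q* = 26.5556, P* = 107.2222.
With the tax, buyers' net willingness to pay falls by 68: (240 - 68) - 5Q = 1 + 4Q, so Q_t = 19. Buyers pay P_b = 145; sellers receive P_s = P_b - 68 = 77.
PS falls from (1/2)(26.5556)(106.2222) = 1410.3951 to (1/2)(19)(76) = 722, a change of -688.3951.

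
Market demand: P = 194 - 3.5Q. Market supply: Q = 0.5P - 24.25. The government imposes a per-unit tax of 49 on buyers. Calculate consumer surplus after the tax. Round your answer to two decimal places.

538.73

Rewriting supply in inverse form: P = 48.5 + 2Q.
Pre-tax equilibrium: 194 - 3.5Q = 48.5 + 2Q gives Q* = 26.4545, P* = 101.4091.
With the tax, buyers' net willingness to pay falls by 49: (194 - 49) - 3.5Q = 48.5 + 2Q, so Q_t = 17.5455. Buyers pay P_b = 132.5909; sellers receive P_s = P_b - 49 = 83.5909.
Consumer surplus is the triangle under demand above P_b: (1/2)(17.5455)(194 - 132.5909) = 538.7252.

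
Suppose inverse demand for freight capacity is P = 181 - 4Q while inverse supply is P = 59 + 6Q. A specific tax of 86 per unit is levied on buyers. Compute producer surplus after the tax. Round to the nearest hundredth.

Pre-tax equilibrium: 181 - 4Q = 59 + 6Q gives Q* = 12.2, P* = 132.2.
A tax on buyers shifts demand down by 86: (181 - 86) - 4Q = 59 + 6Q, so Q_t = 3.6. Buyers pay P_b = 166.6; sellers receive P_s = P_b - 86 = 80.6.
Producer surplus is the triangle above supply below P_s: (1/2)(3.6)(80.6 - 59) = 38.88.

38.88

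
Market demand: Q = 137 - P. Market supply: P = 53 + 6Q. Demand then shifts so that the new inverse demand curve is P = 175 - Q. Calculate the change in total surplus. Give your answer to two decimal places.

559.14

Rewriting demand in inverse form: P = 137 - Q.
Initial equilibrium: Q_0 = 12, P_0 = 125; CS_0 = (1/2)(12)(12) = 72, PS_0 = (1/2)(12)(72) = 432.
New equilibrium: 175 - Q = 53 + 6Q gives Q_1 = 17.4286, P_1 = 157.5714; CS_1 = 151.8776, PS_1 = 911.2653.
Change in total surplus = (151.8776 + 911.2653) - (72 + 432) = 559.1429.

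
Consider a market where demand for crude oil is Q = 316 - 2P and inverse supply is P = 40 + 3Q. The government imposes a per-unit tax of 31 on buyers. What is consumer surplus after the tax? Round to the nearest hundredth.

154.47

Rewriting demand in inverse form: P = 158 - 0.5Q.
Without the tax, 158 - 0.5Q = 40 + 3Q so Q* = 33.7143 and P* = 141.1429.
A tax on buyers shifts demand down by 31: (158 - 31) - 0.5Q = 40 + 3Q, so Q_t = 24.8571. Buyers pay P_b = 145.5714; sellers receive P_s = P_b - 31 = 114.5714.
Consumer surplus is the triangle under demand above P_b: (1/2)(24.8571)(158 - 145.5714) = 154.4694.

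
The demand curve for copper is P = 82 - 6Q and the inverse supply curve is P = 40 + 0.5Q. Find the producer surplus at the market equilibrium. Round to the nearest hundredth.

10.44

Equilibrium: 82 - 6Q = 40 + 0.5Q, so Q* = 6.4615 and P* = 43.2308.
Producer surplus is the triangle above supply below P*: (1/2)(6.4615)(43.2308 - 40) = (1/2)(6.4615)(3.2308) = 10.4379.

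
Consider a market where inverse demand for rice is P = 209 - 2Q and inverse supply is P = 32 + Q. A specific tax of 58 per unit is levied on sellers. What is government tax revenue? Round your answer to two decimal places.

Without the tax, 209 - 2Q = 32 + Q so Q* = 59 and P* = 91.
A tax on sellers shifts supply up by 58: 209 - 2Q = 32 + Q + 58, so Q_t = 39.6667. Buyers pay P_b = 129.6667; sellers receive P_s = P_b - 58 = 71.6667.
Revenue is the tax times quantity traded: 58 x 39.6667 = 2300.6667.

2300.67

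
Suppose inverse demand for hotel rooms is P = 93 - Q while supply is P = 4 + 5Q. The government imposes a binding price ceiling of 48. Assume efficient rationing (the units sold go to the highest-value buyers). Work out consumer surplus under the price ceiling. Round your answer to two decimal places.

Free-market equilibrium: 93 - Q = 4 + 5Q gives Q* = 14.8333, P* = 78.1667.
At P = 48, sellers supply (48 - 4)/5 = 8.8 while buyers want more, so the quantity traded is 8.8 at price 48.
The demand price at Q = 8.8 is 84.2. CS is the trapezoid between demand and 48 over [0, 8.8]: (1/2)[(93 - 48) + (84.2 - 48)](8.8) = 357.28.

357.28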